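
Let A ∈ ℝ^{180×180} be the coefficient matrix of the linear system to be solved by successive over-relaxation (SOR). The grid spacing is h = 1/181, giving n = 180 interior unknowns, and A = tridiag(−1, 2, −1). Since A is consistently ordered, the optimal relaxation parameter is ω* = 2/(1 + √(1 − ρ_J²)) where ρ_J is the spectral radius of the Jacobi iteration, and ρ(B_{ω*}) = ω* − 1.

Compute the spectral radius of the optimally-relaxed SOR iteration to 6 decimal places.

[ρ_J] n=180: ρ(B_J) = cos(π/(n+1)) = cos(π/181) = 0.999849.
√(1−ρ_J²) simplifies to sin(π/181) = 0.0173560.
[ω*] 2 ÷ (1 + 0.0173560) = 2 ÷ 1.0173560 = 1.965880.
ρ(B_{ω*}) = ω*−1 = 0.965880

ρ_SOR = 0.965880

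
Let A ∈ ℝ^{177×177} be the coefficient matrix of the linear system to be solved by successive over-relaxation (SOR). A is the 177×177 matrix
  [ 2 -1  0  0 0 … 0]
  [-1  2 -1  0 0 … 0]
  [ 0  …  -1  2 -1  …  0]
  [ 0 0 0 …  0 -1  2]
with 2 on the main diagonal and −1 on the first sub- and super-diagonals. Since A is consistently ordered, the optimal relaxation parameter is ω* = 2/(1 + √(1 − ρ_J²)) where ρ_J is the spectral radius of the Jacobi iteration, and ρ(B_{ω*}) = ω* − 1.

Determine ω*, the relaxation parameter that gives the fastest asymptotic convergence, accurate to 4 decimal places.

spectrum of D⁻¹(L+U) = {cos(kπ/178) : 1≤k≤177}; ρ_J = cos(π/178) = 0.9998.
root = sin(π/178) = 0.01765  (since 1−cos² = sin²).
ω* = 2/(1 + 0.01765) = 2/1.01765 = 1.9653.
ρ_SOR = ω* − 1 ≈ 0.9653.

ω* = 1.9653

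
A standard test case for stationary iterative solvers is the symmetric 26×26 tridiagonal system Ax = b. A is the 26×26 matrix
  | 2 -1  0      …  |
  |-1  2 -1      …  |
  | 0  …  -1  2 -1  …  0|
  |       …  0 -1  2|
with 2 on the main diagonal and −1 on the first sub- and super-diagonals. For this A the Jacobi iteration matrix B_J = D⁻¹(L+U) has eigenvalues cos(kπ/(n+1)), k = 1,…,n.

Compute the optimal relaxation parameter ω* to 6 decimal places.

ω* = 1.791966

spectrum of D⁻¹(L+U) = {cos(kπ/27) : 1≤k≤26}; ρ_J = cos(π/27) = 0.993238.
√(1 − cos²(π/27)) = sin(π/27) ≈ 0.1160929.
ω* = 2 / (1 + 0.1160929) = 2 / 1.1160929 ≈ 1.791966.
At ω = 1.791966 every |λ(B_ω)| = ω−1, so ρ_SOR = 0.791966.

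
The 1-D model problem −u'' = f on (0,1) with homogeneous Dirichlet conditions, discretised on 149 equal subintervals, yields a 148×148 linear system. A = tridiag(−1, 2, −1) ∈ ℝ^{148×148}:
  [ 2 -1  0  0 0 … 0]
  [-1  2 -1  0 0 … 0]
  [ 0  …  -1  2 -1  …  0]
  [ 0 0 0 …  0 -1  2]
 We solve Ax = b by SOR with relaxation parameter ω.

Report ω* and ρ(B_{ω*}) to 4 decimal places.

ρ_J = max_k |cos(kπ/149)| = cos(π/149) = 0.9998
√(1−ρ_J²) = |sin(π/149)| = 0.02108
ω* = 2/(1 + 0.02108) = 2/1.02108 = 1.9587.
and ρ(B_{ω*}) = 1.9587 − 1 = 0.9587.

ω* = 1.9587, ρ_SOR = 0.9587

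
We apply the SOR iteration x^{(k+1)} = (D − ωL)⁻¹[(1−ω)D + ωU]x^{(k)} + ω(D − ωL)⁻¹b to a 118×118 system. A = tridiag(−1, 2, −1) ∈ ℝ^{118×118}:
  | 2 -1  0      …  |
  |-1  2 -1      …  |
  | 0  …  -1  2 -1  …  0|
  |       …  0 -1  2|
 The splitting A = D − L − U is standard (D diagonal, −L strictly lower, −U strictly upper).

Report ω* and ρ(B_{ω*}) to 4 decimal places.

n=118: λ(B_J) = 1 − λ(A)/2 = cos(kπ/119); k=1 gives ρ_J = 0.9997.
1 − cos²(π/119) = sin²(π/119) ⇒ √(1−ρ_J²) = sin(π/119) = 0.02640.
ω* = 2 / (1 + 0.02640) = 2 / 1.02640 ≈ 1.9486.
[ρ_SOR] ω* − 1 = 0.9486.

ω* = 1.9486, ρ_SOR = 0.9486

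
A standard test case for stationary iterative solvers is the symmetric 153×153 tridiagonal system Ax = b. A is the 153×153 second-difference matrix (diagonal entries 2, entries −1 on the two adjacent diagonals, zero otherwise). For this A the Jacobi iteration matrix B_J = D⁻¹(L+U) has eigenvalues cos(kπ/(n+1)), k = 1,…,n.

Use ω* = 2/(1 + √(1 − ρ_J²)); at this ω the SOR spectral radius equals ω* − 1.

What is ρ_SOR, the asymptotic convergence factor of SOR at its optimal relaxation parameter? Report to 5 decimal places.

ρ_SOR = 0.96002

½·tridiag(1,0,1) at n=153: λ_k = cos(kπ/154); max |λ| at k=1 ⇒ ρ_J = cos(π/154) ≈ 0.99979.
1 − cos²(π/154) = sin²(π/154) ⇒ √(1−ρ_J²) = sin(π/154) = 0.020399.
[ω*] 2 ÷ (1 + 0.020399) = 2 ÷ 1.020399 = 1.96002.
ρ_SOR = ω* − 1 ≈ 0.96002.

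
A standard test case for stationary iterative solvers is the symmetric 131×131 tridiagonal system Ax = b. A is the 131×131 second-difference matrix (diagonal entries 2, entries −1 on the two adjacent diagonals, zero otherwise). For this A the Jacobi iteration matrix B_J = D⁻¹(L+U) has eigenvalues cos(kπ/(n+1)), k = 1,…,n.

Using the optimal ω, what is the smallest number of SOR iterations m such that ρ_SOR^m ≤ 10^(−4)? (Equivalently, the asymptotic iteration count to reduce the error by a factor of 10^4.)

With n=131, ρ(Jacobi) = cos(π/132) = 0.9997168.
√(1−ρ_J²) = |sin(π/132)| = 0.0237977
ω* = 2/(1+0.0237977) = 1.9535109
ρ(B_{ω*}) = ω*−1 = 0.9535109
(0.9535109)^m ≤ 10^{−4}  ⇒  m·ln(0.9535109) ≤ −4·ln10  ⇒  m ≥ 193.477  ⇒  m = 194

m = 194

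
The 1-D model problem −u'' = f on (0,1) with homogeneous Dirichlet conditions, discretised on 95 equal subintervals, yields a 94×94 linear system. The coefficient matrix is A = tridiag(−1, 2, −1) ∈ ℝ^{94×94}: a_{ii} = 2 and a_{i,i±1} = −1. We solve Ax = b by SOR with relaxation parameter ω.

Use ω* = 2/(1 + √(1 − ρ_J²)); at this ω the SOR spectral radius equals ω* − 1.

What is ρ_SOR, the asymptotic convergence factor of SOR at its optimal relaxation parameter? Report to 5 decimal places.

ρ_J = max_k |cos(kπ/95)| = cos(π/95) = 0.99945
√(1−ρ_J²) simplifies to sin(π/95) = 0.033063.
Young: ω* = 2/(1+√(1−ρ_J²)) = 2/(1+0.033063) = 2/1.033063 = 1.93599.
Hence ρ(B_{ω*}) = 1.93599 − 1 = 0.93599.

ρ_SOR = 0.93599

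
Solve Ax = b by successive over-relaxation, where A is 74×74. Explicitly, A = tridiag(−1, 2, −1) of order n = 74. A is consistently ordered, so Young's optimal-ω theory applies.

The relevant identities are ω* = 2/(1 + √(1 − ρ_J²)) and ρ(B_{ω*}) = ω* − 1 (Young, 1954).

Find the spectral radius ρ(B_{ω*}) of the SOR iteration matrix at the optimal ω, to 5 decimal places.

B_J for the 74×74 system has eigenvalues cos(kπ/75); ρ_J = cos(π/75) = 0.99912.
1 − cos²(π/75) = sin²(π/75) ⇒ √(1−ρ_J²) = sin(π/75) = 0.041876.
ω* = 2 / (1 + 0.041876) = 2 / 1.041876 ≈ 1.91961.
At ω = 1.91961 every |λ(B_ω)| = ω−1, so ρ_SOR = 0.91961.

ρ_SOR = 0.91961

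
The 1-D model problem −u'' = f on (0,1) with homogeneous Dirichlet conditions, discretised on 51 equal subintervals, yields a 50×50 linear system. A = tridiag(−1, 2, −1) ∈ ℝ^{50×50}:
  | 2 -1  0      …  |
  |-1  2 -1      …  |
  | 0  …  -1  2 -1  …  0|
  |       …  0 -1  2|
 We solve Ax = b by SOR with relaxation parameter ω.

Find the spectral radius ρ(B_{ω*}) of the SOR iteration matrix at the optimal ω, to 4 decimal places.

n=50: λ(B_J) = 1 − λ(A)/2 = cos(kπ/51); k=1 gives ρ_J = 0.9981.
1 − cos²(π/51) = sin²(π/51) ⇒ √(1−ρ_J²) = sin(π/51) = 0.06156.
Young: ω* = 2/(1+√(1−ρ_J²)) = 2/(1+0.06156) = 2/1.06156 = 1.8840.
[ρ_SOR] ω* − 1 = 0.8840.

ρ_SOR = 0.8840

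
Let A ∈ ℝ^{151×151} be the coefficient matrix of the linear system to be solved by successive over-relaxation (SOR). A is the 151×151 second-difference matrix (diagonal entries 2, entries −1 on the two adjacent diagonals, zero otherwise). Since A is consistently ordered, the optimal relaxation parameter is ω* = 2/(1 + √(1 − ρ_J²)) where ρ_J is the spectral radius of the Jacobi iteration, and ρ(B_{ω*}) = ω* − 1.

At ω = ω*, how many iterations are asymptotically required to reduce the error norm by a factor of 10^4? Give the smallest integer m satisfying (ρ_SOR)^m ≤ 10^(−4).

m = 223

With n=151, ρ(Jacobi) = cos(π/152) = 0.9997864.
1 − cos²(π/152) = sin²(π/152) ⇒ √(1−ρ_J²) = sin(π/152) = 0.0206669.
So ω* = 2/1.0206669 = 1.9595031 (Young).
and ρ(B_{ω*}) = 1.9595031 − 1 = 0.9595031.
Need (0.9595031)^m ≤ 10^(−4): m ≥ 4·ln10/|ln 0.9595031| = 9.21034/0.0413397 = 222.796 ⇒ m = 223.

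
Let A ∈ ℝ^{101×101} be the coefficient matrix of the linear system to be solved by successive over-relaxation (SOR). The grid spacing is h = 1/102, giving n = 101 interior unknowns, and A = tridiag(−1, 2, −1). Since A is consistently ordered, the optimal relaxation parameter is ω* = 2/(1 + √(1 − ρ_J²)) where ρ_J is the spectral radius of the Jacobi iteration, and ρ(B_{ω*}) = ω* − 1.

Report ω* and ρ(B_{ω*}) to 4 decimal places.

ω* = 1.9402, ρ_SOR = 0.9402

n=101: λ(B_J) = 1 − λ(A)/2 = cos(kπ/102); k=1 gives ρ_J = 0.9995.
√(1−ρ_J²) = |sin(π/102)| = 0.03080
ω* = 2/(1+0.03080) = 1.9402
and ρ(B_{ω*}) = 1.9402 − 1 = 0.9402.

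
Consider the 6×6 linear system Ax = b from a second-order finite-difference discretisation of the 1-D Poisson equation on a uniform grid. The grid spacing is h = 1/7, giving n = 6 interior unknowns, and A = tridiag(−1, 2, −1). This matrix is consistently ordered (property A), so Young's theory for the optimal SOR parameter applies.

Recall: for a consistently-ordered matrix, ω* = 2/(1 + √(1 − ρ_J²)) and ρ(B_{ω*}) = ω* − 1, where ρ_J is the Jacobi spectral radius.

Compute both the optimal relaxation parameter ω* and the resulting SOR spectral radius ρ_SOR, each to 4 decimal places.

ω* = 1.3948, ρ_SOR = 0.3948

n=6: λ(B_J) = 1 − λ(A)/2 = cos(kπ/7); k=1 gives ρ_J = 0.9010.
√(1−ρ_J²) = |sin(π/7)| = 0.43388
Young: ω* = 2/(1+√(1−ρ_J²)) = 2/(1+0.43388) = 2/1.43388 = 1.3948.
Hence ρ(B_{ω*}) = 1.3948 − 1 = 0.3948.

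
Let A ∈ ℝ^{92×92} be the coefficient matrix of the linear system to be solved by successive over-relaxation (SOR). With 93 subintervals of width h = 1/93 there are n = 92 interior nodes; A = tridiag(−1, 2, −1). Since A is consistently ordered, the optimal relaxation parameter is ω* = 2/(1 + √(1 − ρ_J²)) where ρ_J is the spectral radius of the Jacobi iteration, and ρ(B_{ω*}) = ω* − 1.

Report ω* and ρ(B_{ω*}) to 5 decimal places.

n=92: λ(B_J) = 1 − λ(A)/2 = cos(kπ/93); k=1 gives ρ_J = 0.99943.
√(1−ρ_J²) simplifies to sin(π/93) = 0.033774.
ω* = 2/(1+0.033774) = 1.93466
At ω = 1.93466 every |λ(B_ω)| = ω−1, so ρ_SOR = 0.93466.

ω* = 1.93466, ρ_SOR = 0.93466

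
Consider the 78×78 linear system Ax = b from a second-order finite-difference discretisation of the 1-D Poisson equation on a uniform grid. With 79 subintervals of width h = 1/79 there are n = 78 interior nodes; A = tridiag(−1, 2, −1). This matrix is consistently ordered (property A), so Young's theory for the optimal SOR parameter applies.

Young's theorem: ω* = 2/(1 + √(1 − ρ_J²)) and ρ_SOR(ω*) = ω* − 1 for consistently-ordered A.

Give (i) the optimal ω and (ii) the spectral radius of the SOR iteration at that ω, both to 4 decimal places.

With n=78, ρ(Jacobi) = cos(π/79) = 0.9992.
√(1−ρ_J²) simplifies to sin(π/79) = 0.03976.
ω* = 2 / (1 + 0.03976) = 2 / 1.03976 ≈ 1.9235.
At ω = 1.9235 every |λ(B_ω)| = ω−1, so ρ_SOR = 0.9235.

ω* = 1.9235, ρ_SOR = 0.9235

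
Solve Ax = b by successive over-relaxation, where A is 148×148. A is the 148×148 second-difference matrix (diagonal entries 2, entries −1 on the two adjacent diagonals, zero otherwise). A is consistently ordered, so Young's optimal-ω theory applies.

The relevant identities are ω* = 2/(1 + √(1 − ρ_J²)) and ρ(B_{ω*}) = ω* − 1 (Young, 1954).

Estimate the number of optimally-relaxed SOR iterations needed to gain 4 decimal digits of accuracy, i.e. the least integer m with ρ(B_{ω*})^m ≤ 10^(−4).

m = 219

n=148: λ(B_J) = 1 − λ(A)/2 = cos(kπ/149); k=1 gives ρ_J = 0.9997777.
√(1−ρ_J²) = |sin(π/149)| = 0.0210830
Then 2/(1+√(1−ρ_J²)) = 2/(1+0.0210830); ω* = 2/1.0210830 = 1.9587046.
[ρ_SOR] ω* − 1 = 0.9587046.
For 4 digits: m = 4·ln10 / (−ln 0.9587046) = 9.21034/0.0421723 = 218.398; round up → m = 219.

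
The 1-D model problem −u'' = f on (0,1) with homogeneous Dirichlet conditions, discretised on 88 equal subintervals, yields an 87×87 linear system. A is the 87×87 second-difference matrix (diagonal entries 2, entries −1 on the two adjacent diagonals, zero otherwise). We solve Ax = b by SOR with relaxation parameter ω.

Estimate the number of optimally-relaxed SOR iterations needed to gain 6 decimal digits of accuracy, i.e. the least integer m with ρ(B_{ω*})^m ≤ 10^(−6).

[ρ_J] n=87: ρ(B_J) = cos(π/(n+1)) = cos(π/88) = 0.9993628.
√(1−ρ_J²) = |sin(π/88)| = 0.0356923
ω* = 2/(1 + 0.0356923) = 2/1.0356923 = 1.9310755.
At ω = 1.9310755 every |λ(B_ω)| = ω−1, so ρ_SOR = 0.9310755.
Need (0.9310755)^m ≤ 10^(−6): m ≥ 6·ln10/|ln 0.9310755| = 13.8155/0.0714149 = 193.454 ⇒ m = 194.

m = 194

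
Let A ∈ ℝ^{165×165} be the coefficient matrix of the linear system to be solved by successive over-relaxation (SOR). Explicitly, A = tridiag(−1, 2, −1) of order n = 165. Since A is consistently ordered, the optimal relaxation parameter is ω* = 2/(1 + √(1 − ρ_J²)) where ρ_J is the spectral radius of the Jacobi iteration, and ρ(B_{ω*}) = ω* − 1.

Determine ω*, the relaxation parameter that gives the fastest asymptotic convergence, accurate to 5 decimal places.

ω* = 1.96285

n=165: λ(B_J) = 1 − λ(A)/2 = cos(kπ/166); k=1 gives ρ_J = 0.99982.
1 − cos²(π/166) = sin²(π/166) ⇒ √(1−ρ_J²) = sin(π/166) = 0.018924.
ω* = 2/(1+0.018924) = 1.96285
Hence ρ(B_{ω*}) = 1.96285 − 1 = 0.96285.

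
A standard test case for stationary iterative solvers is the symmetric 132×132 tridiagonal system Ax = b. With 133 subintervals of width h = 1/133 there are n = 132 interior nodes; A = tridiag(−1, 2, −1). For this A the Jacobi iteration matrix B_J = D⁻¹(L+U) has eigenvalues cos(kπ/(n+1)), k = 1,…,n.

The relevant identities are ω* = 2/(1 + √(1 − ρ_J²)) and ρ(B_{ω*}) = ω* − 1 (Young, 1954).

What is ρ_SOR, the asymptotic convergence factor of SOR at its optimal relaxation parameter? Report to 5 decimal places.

½·tridiag(1,0,1) at n=132: λ_k = cos(kπ/133); max |λ| at k=1 ⇒ ρ_J = cos(π/133) ≈ 0.99972.
√(1−ρ_J²) = |sin(π/133)| = 0.023619
So ω* = 2/1.023619 = 1.95385 (Young).
and ρ(B_{ω*}) = 1.95385 − 1 = 0.95385.

ρ_SOR = 0.95385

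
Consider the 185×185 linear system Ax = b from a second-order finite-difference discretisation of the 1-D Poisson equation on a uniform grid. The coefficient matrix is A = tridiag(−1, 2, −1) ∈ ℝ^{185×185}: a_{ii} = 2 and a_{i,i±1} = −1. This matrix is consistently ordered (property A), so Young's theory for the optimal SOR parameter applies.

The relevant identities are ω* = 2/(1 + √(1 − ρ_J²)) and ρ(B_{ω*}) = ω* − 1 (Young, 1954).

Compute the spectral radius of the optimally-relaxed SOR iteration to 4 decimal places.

ρ_SOR = 0.9668

With n=185, ρ(Jacobi) = cos(π/186) = 0.9999.
√(1 − cos²(π/186)) = sin(π/186) ≈ 0.01689.
Then 2/(1+√(1−ρ_J²)) = 2/(1+0.01689); ω* = 2/1.01689 = 1.9668.
ρ_SOR = ω* − 1 = 1.9668 − 1 = 0.9668.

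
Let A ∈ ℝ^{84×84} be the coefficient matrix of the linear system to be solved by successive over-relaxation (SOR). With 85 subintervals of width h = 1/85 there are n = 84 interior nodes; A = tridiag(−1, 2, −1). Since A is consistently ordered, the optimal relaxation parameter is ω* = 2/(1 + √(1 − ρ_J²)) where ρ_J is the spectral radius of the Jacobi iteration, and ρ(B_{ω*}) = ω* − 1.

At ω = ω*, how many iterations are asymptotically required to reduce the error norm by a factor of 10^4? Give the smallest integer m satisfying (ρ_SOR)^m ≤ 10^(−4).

With n=84, ρ(Jacobi) = cos(π/85) = 0.9993171.
√(1−ρ_J²) simplifies to sin(π/85) = 0.0369515.
Young: ω* = 2/(1+√(1−ρ_J²)) = 2/(1+0.0369515) = 2/1.0369515 = 1.9287305.
ρ_SOR = ω* − 1 = 1.9287305 − 1 = 0.9287305.
4·ln10 = 9.21034; −ln(0.9287305) = 0.0739367; m = ⌈9.21034/0.0739367⌉ = ⌈124.571⌉ = 125.

m = 125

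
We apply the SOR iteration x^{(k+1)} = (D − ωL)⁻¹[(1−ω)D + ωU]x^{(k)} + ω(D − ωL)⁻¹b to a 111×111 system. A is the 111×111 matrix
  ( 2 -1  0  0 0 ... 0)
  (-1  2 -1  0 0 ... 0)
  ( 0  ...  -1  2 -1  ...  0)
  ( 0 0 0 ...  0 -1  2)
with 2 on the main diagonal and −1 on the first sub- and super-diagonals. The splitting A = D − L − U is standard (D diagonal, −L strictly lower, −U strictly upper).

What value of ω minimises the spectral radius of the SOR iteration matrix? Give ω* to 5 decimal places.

ω* = 1.94544

½·tridiag(1,0,1) at n=111: λ_k = cos(kπ/112); max |λ| at k=1 ⇒ ρ_J = cos(π/112) ≈ 0.99961.
√(1−ρ_J²) = |sin(π/112)| = 0.028046
So ω* = 2/1.028046 = 1.94544 (Young).
At ω = 1.94544 every |λ(B_ω)| = ω−1, so ρ_SOR = 0.94544.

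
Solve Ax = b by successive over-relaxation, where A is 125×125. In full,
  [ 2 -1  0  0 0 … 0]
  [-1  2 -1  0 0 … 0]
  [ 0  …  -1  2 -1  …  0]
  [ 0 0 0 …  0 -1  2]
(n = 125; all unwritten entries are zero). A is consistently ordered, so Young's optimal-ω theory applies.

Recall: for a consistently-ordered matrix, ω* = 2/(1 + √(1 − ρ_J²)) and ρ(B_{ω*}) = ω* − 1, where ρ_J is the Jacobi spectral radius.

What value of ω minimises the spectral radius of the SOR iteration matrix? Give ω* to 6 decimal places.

With n=125, ρ(Jacobi) = cos(π/126) = 0.999689.
√(1−ρ_J²) = |sin(π/126)| = 0.0249307
So ω* = 2/1.0249307 = 1.951351 (Young).
At ω = 1.951351 every |λ(B_ω)| = ω−1, so ρ_SOR = 0.951351.

ω* = 1.951351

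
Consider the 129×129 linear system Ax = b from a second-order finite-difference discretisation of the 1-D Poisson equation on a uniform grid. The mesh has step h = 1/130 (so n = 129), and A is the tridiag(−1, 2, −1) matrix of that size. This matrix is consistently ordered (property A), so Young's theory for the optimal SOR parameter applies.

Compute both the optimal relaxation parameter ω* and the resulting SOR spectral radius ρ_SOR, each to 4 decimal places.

ω* = 1.9528, ρ_SOR = 0.9528

n=129: λ(B_J) = 1 − λ(A)/2 = cos(kπ/130); k=1 gives ρ_J = 0.9997.
√(1−ρ_J²) = |sin(π/130)| = 0.02416
ω* = 2/(1 + 0.02416) = 2/1.02416 = 1.9528.
ρ(B_{ω*}) = ω*−1 = 0.9528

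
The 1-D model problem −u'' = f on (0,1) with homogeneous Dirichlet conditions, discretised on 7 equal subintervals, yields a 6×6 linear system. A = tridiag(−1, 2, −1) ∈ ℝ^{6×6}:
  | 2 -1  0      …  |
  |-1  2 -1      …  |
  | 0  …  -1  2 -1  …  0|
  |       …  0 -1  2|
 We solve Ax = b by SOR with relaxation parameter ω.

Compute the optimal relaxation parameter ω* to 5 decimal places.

½·tridiag(1,0,1) at n=6: λ_k = cos(kπ/7); max |λ| at k=1 ⇒ ρ_J = cos(π/7) ≈ 0.90097.
√(1−ρ_J²) simplifies to sin(π/7) = 0.433884.
[ω*] 2 ÷ (1 + 0.433884) = 2 ÷ 1.433884 = 1.39481.
ρ_SOR = ω* − 1 = 1.39481 − 1 = 0.39481.

ω* = 1.39481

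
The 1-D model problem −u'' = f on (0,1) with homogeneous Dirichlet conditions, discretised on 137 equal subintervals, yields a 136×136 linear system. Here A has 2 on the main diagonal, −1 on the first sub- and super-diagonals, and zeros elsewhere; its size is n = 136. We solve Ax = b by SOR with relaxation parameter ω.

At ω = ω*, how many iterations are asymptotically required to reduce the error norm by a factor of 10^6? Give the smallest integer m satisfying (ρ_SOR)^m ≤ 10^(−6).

m = 302

With n=136, ρ(Jacobi) = cos(π/137) = 0.9997371.
root = sin(π/137) = 0.0229293  (since 1−cos² = sin²).
Then 2/(1+√(1−ρ_J²)) = 2/(1+0.0229293); ω* = 2/1.0229293 = 1.9551693.
[ρ_SOR] ω* − 1 = 0.9551693.
m ≥ 6·ln10 / (−ln 0.9551693) = 301.210; smallest integer m = 302.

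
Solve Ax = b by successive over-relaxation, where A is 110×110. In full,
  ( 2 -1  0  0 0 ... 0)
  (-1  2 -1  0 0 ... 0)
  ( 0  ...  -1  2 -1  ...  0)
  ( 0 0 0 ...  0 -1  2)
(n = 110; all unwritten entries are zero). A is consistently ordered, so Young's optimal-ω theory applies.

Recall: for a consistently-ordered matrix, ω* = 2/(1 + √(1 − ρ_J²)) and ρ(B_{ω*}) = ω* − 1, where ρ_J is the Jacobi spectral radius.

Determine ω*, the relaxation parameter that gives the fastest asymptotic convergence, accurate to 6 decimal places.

ω* = 1.944960

spectrum of D⁻¹(L+U) = {cos(kπ/111) : 1≤k≤110}; ρ_J = cos(π/111) = 0.999600.
1 − cos²(π/111) = sin²(π/111) ⇒ √(1−ρ_J²) = sin(π/111) = 0.0282989.
Then 2/(1+√(1−ρ_J²)) = 2/(1+0.0282989); ω* = 2/1.0282989 = 1.944960.
and ρ(B_{ω*}) = 1.944960 − 1 = 0.944960.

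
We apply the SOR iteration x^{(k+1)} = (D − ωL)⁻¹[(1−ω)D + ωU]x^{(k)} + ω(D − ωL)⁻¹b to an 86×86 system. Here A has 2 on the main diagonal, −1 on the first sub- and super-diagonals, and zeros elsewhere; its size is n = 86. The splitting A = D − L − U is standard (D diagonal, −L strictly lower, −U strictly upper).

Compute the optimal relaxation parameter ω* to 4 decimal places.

n=86: λ(B_J) = 1 − λ(A)/2 = cos(kπ/87); k=1 gives ρ_J = 0.9993.
√(1−ρ_J²) simplifies to sin(π/87) = 0.03610.
ω* = 2/(1+0.03610) = 1.9303
ρ_SOR = ω* − 1 ≈ 0.9303.

ω* = 1.9303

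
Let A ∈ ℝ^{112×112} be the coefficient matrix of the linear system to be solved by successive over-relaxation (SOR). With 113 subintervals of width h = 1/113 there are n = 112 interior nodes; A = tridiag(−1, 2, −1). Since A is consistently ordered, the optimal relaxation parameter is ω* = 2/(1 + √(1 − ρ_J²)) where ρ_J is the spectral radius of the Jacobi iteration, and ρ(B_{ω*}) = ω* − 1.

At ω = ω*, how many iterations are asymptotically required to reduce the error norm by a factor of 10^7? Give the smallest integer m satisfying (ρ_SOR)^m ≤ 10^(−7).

spectrum of D⁻¹(L+U) = {cos(kπ/113) : 1≤k≤112}; ρ_J = cos(π/113) = 0.9996136.
√(1 − cos²(π/113)) = sin(π/113) ≈ 0.0277981.
ω* = 2/(1 + 0.0277981) = 2/1.0277981 = 1.9459075.
ρ(B_{ω*}) = ω*−1 = 0.9459075
For 7 digits: m = 7·ln10 / (−ln 0.9459075) = 16.1181/0.0556105 = 289.839; round up → m = 290.

m = 290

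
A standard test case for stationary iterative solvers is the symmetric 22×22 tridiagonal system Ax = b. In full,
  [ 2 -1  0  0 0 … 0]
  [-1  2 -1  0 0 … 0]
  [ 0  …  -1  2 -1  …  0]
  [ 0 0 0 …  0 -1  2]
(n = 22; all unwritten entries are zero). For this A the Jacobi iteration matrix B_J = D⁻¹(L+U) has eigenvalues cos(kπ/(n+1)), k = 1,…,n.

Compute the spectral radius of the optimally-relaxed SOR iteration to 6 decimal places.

ρ_J = max_k |cos(kπ/23)| = cos(π/23) = 0.990686
√(1−ρ_J²) simplifies to sin(π/23) = 0.1361666.
ω* = 2 / (1 + 0.1361666) = 2 / 1.1361666 ≈ 1.760305.
At ω = 1.760305 every |λ(B_ω)| = ω−1, so ρ_SOR = 0.760305.

ρ_SOR = 0.760305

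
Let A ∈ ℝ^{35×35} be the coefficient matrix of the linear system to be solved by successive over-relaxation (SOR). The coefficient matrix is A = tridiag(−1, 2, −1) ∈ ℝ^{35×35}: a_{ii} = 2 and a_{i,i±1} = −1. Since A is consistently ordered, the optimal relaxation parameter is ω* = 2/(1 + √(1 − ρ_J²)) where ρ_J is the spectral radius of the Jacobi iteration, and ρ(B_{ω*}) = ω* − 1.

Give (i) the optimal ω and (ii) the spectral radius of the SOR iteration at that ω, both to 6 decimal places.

ω* = 1.839663, ρ_SOR = 0.839663

[ρ_J] n=35: ρ(B_J) = cos(π/(n+1)) = cos(π/36) = 0.996195.
√(1−ρ_J²) simplifies to sin(π/36) = 0.0871557.
[ω*] 2 ÷ (1 + 0.0871557) = 2 ÷ 1.0871557 = 1.839663.
ρ_SOR = ω* − 1 ≈ 0.839663.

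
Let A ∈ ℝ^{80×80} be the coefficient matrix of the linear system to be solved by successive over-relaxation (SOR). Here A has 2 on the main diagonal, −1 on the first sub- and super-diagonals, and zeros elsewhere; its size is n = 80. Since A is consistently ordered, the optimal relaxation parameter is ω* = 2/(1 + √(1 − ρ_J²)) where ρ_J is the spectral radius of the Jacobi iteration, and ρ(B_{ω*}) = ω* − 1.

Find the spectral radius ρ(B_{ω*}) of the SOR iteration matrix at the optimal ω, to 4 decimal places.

With n=80, ρ(Jacobi) = cos(π/81) = 0.9992.
1 − cos²(π/81) = sin²(π/81) ⇒ √(1−ρ_J²) = sin(π/81) = 0.03878.
ω* = 2/(1 + 0.03878) = 2/1.03878 = 1.9253.
and ρ(B_{ω*}) = 1.9253 − 1 = 0.9253.

ρ_SOR = 0.9253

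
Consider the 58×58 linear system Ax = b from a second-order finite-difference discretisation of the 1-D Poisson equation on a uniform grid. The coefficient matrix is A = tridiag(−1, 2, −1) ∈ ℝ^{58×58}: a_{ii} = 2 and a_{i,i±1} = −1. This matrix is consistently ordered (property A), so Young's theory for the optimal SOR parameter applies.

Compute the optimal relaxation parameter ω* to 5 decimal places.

ω* = 1.89893

½·tridiag(1,0,1) at n=58: λ_k = cos(kπ/59); max |λ| at k=1 ⇒ ρ_J = cos(π/59) ≈ 0.99858.
√(1−ρ_J²) simplifies to sin(π/59) = 0.053222.
[ω*] 2 ÷ (1 + 0.053222) = 2 ÷ 1.053222 = 1.89893.
ρ_SOR = ω* − 1 ≈ 0.89893.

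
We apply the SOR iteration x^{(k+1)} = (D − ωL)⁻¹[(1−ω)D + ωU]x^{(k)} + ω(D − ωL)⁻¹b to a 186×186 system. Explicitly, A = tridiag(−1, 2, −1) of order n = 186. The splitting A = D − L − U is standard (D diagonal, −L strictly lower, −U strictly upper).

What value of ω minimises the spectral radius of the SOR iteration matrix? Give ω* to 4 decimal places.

spectrum of D⁻¹(L+U) = {cos(kπ/187) : 1≤k≤186}; ρ_J = cos(π/187) = 0.9999.
root = sin(π/187) = 0.01680  (since 1−cos² = sin²).
Young: ω* = 2/(1+√(1−ρ_J²)) = 2/(1+0.01680) = 2/1.01680 = 1.9670.
ρ(B_{ω*}) = ω*−1 = 0.9670

ω* = 1.9670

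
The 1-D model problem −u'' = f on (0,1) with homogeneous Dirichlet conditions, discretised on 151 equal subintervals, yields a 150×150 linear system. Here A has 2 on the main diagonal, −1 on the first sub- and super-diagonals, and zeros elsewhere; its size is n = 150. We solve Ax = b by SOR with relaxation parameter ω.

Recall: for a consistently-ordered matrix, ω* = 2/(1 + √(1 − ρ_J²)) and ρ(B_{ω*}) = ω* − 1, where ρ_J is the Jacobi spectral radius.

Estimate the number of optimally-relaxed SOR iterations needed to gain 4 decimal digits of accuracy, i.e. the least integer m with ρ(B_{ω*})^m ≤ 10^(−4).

m = 222

ρ_J = max_k |cos(kπ/151)| = cos(π/151) = 0.9997836
√(1 − cos²(π/151)) = sin(π/151) ≈ 0.0208037.
ω* = 2/(1 + 0.0208037) = 2/1.0208037 = 1.9592405.
and ρ(B_{ω*}) = 1.9592405 − 1 = 0.9592405.
For 4 digits: m = 4·ln10 / (−ln 0.9592405) = 9.21034/0.0416135 = 221.331; round up → m = 222.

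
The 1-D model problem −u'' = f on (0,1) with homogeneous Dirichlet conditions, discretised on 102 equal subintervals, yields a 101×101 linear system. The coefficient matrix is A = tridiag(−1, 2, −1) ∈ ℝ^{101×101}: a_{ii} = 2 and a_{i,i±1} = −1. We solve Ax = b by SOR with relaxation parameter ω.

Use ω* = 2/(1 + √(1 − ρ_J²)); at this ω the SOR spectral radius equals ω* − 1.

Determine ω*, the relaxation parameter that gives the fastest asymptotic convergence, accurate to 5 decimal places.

[ρ_J] n=101: ρ(B_J) = cos(π/(n+1)) = cos(π/102) = 0.99953.
1 − cos²(π/102) = sin²(π/102) ⇒ √(1−ρ_J²) = sin(π/102) = 0.030795.
ω* = 2/(1+0.030795) = 1.94025
Hence ρ(B_{ω*}) = 1.94025 − 1 = 0.94025.

ω* = 1.94025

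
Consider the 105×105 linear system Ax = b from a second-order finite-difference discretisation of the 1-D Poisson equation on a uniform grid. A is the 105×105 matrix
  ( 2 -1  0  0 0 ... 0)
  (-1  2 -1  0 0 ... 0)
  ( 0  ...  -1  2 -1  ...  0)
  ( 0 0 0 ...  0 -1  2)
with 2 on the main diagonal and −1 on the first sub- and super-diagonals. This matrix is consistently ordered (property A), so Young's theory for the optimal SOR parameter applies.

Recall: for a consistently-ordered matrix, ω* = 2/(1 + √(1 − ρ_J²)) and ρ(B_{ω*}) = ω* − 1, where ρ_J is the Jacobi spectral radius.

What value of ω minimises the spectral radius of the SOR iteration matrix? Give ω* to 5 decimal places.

With n=105, ρ(Jacobi) = cos(π/106) = 0.99956.
√(1 − cos²(π/106)) = sin(π/106) ≈ 0.029633.
So ω* = 2/1.029633 = 1.94244 (Young).
ρ_SOR = ω* − 1 ≈ 0.94244.

ω* = 1.94244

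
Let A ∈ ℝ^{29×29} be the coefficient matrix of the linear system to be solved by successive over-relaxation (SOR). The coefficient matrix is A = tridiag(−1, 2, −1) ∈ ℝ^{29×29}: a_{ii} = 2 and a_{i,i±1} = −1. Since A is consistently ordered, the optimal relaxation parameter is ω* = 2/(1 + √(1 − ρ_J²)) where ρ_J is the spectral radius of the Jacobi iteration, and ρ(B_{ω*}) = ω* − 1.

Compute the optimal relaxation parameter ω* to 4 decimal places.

n=29: λ(B_J) = 1 − λ(A)/2 = cos(kπ/30); k=1 gives ρ_J = 0.9945.
√(1 − cos²(π/30)) = sin(π/30) ≈ 0.10453.
ω* = 2 / (1 + 0.10453) = 2 / 1.10453 ≈ 1.8107.
Hence ρ(B_{ω*}) = 1.8107 − 1 = 0.8107.

ω* = 1.8107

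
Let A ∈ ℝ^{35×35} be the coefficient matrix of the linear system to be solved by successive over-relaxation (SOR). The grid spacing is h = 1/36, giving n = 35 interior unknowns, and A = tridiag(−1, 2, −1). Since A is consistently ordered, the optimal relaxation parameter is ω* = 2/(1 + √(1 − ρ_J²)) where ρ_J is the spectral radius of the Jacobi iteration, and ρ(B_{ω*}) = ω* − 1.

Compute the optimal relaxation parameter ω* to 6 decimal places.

ω* = 1.839663

spectrum of D⁻¹(L+U) = {cos(kπ/36) : 1≤k≤35}; ρ_J = cos(π/36) = 0.996195.
root = sin(π/36) = 0.0871557  (since 1−cos² = sin²).
ω* = 2/(1+0.0871557) = 1.839663
Hence ρ(B_{ω*}) = 1.839663 − 1 = 0.839663.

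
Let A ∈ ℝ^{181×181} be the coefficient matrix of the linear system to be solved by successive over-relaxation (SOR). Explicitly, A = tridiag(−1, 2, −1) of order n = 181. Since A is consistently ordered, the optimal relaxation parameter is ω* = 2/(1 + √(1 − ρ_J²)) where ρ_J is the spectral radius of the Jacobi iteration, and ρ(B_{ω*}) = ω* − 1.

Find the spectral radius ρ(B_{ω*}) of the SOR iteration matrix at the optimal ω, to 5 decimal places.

½·tridiag(1,0,1) at n=181: λ_k = cos(kπ/182); max |λ| at k=1 ⇒ ρ_J = cos(π/182) ≈ 0.99985.
root = sin(π/182) = 0.017261  (since 1−cos² = sin²).
[ω*] 2 ÷ (1 + 0.017261) = 2 ÷ 1.017261 = 1.96606.
ρ_SOR = ω* − 1 = 1.96606 − 1 = 0.96606.

ρ_SOR = 0.96606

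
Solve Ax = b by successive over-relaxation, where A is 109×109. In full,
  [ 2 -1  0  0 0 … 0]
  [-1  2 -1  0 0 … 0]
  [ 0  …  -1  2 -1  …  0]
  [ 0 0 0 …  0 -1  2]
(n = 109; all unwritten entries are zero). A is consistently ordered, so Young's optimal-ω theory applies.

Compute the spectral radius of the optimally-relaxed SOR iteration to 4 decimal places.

spectrum of D⁻¹(L+U) = {cos(kπ/110) : 1≤k≤109}; ρ_J = cos(π/110) = 0.9996.
1 − cos²(π/110) = sin²(π/110) ⇒ √(1−ρ_J²) = sin(π/110) = 0.02856.
So ω* = 2/1.02856 = 1.9445 (Young).
ρ(B_{ω*}) = ω*−1 = 0.9445

ρ_SOR = 0.9445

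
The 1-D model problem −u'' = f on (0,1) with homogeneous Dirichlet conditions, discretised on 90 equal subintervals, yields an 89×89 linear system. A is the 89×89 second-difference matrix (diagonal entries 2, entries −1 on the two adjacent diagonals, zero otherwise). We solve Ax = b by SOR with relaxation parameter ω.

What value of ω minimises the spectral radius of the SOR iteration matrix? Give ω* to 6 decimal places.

ω* = 1.932555

[ρ_J] n=89: ρ(B_J) = cos(π/(n+1)) = cos(π/90) = 0.999391.
root = sin(π/90) = 0.0348995  (since 1−cos² = sin²).
Then 2/(1+√(1−ρ_J²)) = 2/(1+0.0348995); ω* = 2/1.0348995 = 1.932555.
At ω = 1.932555 every |λ(B_ω)| = ω−1, so ρ_SOR = 0.932555.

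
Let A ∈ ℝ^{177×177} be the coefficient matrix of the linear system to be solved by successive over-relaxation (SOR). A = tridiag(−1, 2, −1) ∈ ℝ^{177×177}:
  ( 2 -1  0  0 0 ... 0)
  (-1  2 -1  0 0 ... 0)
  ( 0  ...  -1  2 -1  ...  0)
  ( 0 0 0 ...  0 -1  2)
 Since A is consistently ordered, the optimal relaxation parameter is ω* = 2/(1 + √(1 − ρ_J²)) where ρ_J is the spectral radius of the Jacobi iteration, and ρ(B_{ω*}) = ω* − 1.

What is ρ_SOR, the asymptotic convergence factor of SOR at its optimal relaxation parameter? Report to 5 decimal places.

B_J for the 177×177 system has eigenvalues cos(kπ/178); ρ_J = cos(π/178) = 0.99984.
√(1−ρ_J²) = |sin(π/178)| = 0.017648
ω* = 2/(1 + 0.017648) = 2/1.017648 = 1.96532.
Hence ρ(B_{ω*}) = 1.96532 − 1 = 0.96532.

ρ_SOR = 0.96532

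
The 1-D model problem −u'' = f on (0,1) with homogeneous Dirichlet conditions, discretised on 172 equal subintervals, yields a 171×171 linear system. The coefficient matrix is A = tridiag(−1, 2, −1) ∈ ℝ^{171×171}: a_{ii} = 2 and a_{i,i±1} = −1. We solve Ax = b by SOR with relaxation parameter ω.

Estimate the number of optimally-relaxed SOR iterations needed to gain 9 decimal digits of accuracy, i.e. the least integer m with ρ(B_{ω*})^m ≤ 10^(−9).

n=171: λ(B_J) = 1 − λ(A)/2 = cos(kπ/172); k=1 gives ρ_J = 0.9998332.
1 − cos²(π/172) = sin²(π/172) ⇒ √(1−ρ_J²) = sin(π/172) = 0.0182641.
[ω*] 2 ÷ (1 + 0.0182641) = 2 ÷ 1.0182641 = 1.9641270.
and ρ(B_{ω*}) = 1.9641270 − 1 = 0.9641270.
ρ_SOR^m ≤ 10^(−9) ⇔ m ≥ 9·ln10/(−ln 0.9641270) = 20.7233/0.0365323 = 567.260; m = ⌈567.260⌉ = 568.

m = 568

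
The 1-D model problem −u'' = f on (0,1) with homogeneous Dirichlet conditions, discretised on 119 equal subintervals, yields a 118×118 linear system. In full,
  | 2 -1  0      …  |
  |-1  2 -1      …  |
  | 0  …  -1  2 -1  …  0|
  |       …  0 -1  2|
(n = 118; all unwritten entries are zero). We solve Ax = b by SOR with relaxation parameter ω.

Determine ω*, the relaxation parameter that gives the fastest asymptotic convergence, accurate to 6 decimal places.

ω* = 1.948564

[ρ_J] n=118: ρ(B_J) = cos(π/(n+1)) = cos(π/119) = 0.999652.
root = sin(π/119) = 0.0263969  (since 1−cos² = sin²).
ω* = 2 / (1 + 0.0263969) = 2 / 1.0263969 ≈ 1.948564.
ρ_SOR = ω* − 1 ≈ 0.948564.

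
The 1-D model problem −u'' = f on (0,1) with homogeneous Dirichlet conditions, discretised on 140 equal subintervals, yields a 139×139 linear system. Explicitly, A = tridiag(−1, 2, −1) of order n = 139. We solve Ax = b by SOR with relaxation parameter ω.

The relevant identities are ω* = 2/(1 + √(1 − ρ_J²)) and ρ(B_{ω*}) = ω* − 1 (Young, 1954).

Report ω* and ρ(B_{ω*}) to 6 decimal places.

ω* = 1.956109, ρ_SOR = 0.956109

½·tridiag(1,0,1) at n=139: λ_k = cos(kπ/140); max |λ| at k=1 ⇒ ρ_J = cos(π/140) ≈ 0.999748.
√(1−ρ_J²) = |sin(π/140)| = 0.0224381
So ω* = 2/1.0224381 = 1.956109 (Young).
[ρ_SOR] ω* − 1 = 0.956109.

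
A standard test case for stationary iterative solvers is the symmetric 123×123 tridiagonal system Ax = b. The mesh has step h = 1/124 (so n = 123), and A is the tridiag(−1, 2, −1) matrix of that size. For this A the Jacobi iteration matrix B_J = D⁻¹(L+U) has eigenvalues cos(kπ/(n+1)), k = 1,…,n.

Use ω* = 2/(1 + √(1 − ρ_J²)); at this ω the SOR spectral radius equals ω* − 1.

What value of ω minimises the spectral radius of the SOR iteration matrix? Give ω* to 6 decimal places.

[ρ_J] n=123: ρ(B_J) = cos(π/(n+1)) = cos(π/124) = 0.999679.
√(1−ρ_J²) simplifies to sin(π/124) = 0.0253327.
ω* = 2/(1 + 0.0253327) = 2/1.0253327 = 1.950586.
and ρ(B_{ω*}) = 1.950586 − 1 = 0.950586.

ω* = 1.950586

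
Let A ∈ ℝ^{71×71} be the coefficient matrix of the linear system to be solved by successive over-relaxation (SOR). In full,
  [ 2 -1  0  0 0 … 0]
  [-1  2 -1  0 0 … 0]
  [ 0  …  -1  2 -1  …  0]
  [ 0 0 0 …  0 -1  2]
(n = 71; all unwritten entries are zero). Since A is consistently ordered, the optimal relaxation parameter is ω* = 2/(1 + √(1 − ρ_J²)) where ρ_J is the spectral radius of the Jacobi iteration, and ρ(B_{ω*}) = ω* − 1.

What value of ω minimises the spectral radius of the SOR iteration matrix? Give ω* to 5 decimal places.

ω* = 1.91641

spectrum of D⁻¹(L+U) = {cos(kπ/72) : 1≤k≤71}; ρ_J = cos(π/72) = 0.99905.
1 − cos²(π/72) = sin²(π/72) ⇒ √(1−ρ_J²) = sin(π/72) = 0.043619.
ω* = 2/(1+0.043619) = 1.91641
At ω = 1.91641 every |λ(B_ω)| = ω−1, so ρ_SOR = 0.91641.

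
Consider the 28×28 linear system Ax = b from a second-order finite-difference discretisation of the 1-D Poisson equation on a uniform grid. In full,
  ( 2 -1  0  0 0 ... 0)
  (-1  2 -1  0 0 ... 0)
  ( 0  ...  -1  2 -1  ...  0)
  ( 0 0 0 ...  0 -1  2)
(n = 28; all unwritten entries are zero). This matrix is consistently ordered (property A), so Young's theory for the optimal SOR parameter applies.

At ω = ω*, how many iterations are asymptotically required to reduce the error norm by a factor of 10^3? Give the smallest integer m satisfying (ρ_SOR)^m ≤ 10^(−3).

m = 32

ρ_J = max_k |cos(kπ/29)| = cos(π/29) = 0.9941380
root = sin(π/29) = 0.1081190  (since 1−cos² = sin²).
So ω* = 2/1.1081190 = 1.8048603 (Young).
ρ_SOR = ω* − 1 ≈ 0.8048603.
3·ln10 = 6.90776; −ln(0.8048603) = 0.217087; m = ⌈6.90776/0.217087⌉ = ⌈31.820⌉ = 32.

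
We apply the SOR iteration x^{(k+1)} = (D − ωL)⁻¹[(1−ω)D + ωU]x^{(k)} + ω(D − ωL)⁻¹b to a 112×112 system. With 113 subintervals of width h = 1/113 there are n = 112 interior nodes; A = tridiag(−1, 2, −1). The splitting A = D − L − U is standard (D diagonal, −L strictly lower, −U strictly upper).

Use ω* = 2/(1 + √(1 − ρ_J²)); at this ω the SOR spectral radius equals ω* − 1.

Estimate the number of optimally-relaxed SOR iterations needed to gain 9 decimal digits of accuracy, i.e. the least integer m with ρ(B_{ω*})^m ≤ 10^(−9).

n=112: λ(B_J) = 1 − λ(A)/2 = cos(kπ/113); k=1 gives ρ_J = 0.9996136.
1 − cos²(π/113) = sin²(π/113) ⇒ √(1−ρ_J²) = sin(π/113) = 0.0277981.
ω* = 2 / (1 + 0.0277981) = 2 / 1.0277981 ≈ 1.9459075.
ρ(B_{ω*}) = ω*−1 = 0.9459075
For 9 digits: m = 9·ln10 / (−ln 0.9459075) = 20.7233/0.0556105 = 372.651; round up → m = 373.

m = 373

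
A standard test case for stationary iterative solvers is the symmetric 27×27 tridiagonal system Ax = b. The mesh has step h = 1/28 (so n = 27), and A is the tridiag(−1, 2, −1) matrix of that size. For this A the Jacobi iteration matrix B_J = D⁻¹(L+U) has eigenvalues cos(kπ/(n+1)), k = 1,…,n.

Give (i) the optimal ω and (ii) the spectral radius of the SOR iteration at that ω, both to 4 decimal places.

½·tridiag(1,0,1) at n=27: λ_k = cos(kπ/28); max |λ| at k=1 ⇒ ρ_J = cos(π/28) ≈ 0.9937.
√(1−ρ_J²) = |sin(π/28)| = 0.11196
ω* = 2 / (1 + 0.11196) = 2 / 1.11196 ≈ 1.7986.
ρ_SOR = ω* − 1 ≈ 0.7986.

ω* = 1.7986, ρ_SOR = 0.7986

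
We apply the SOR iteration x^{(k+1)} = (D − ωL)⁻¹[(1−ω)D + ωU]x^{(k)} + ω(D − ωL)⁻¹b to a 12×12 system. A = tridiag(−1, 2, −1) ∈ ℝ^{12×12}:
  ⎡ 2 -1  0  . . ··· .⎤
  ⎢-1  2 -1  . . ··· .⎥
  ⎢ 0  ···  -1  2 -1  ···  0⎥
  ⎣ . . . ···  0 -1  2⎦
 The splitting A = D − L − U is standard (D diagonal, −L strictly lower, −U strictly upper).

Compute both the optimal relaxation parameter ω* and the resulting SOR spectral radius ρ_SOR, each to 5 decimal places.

ω* = 1.61379, ρ_SOR = 0.61379

½·tridiag(1,0,1) at n=12: λ_k = cos(kπ/13); max |λ| at k=1 ⇒ ρ_J = cos(π/13) ≈ 0.97094.
√(1−ρ_J²) simplifies to sin(π/13) = 0.239316.
So ω* = 2/1.239316 = 1.61379 (Young).
[ρ_SOR] ω* − 1 = 0.61379.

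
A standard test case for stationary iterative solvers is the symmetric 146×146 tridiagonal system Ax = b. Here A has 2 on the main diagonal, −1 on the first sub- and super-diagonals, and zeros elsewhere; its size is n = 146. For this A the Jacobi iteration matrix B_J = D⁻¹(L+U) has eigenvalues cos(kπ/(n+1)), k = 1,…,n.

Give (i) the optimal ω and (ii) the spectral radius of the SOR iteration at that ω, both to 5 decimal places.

ρ_J = max_k |cos(kπ/147)| = cos(π/147) = 0.99977
root = sin(π/147) = 0.021370  (since 1−cos² = sin²).
Young: ω* = 2/(1+√(1−ρ_J²)) = 2/(1+0.021370) = 2/1.021370 = 1.95815.
[ρ_SOR] ω* − 1 = 0.95815.

ω* = 1.95815, ρ_SOR = 0.95815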